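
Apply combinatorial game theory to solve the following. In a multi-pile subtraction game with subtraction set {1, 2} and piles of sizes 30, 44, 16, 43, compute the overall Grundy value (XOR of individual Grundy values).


Subtraction set: {1, 2}
For this subtraction set, G(n) = n mod 3 (period = max + 1 = 3).
Pile 1 (size 30): G(30) = 30 mod 3 = 0
Pile 2 (size 44): G(44) = 44 mod 3 = 2
Pile 3 (size 16): G(16) = 16 mod 3 = 1
Pile 4 (size 43): G(43) = 43 mod 3 = 1
Total Grundy value = XOR of all: 0 XOR 2 XOR 1 XOR 1 = 2

2


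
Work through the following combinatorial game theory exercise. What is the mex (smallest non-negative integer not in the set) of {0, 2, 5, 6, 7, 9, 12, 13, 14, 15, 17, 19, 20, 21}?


Set = {0, 2, 5, 6, 7, 9, 12, 13, 14, 15, 17, 19, 20, 21}
0 is in the set.
1 is NOT in the set. This is the mex.
mex = 1

1


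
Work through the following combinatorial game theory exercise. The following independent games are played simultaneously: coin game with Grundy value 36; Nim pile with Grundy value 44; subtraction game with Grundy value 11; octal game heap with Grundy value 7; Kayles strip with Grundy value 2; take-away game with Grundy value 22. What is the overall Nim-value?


By the Sprague-Grundy theorem, the Grundy value of a sum of games is the XOR of individual Grundy values.
coin game: Grundy value = 36. Running XOR: 0 XOR 36 = 36
Nim pile: Grundy value = 44. Running XOR: 36 XOR 44 = 8
subtraction game: Grundy value = 11. Running XOR: 8 XOR 11 = 3
octal game heap: Grundy value = 7. Running XOR: 3 XOR 7 = 4
Kayles strip: Grundy value = 2. Running XOR: 4 XOR 2 = 6
take-away game: Grundy value = 22. Running XOR: 6 XOR 22 = 16
The combined Grundy value is 16.

16


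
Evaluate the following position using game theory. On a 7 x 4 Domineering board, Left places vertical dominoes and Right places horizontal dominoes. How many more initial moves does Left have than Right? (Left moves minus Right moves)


Board is 7 x 4 (rows x cols).
Left (vertical) placements: (rows-1) * cols = 6 * 4 = 24
Right (horizontal) placements: rows * (cols-1) = 7 * 3 = 21
Advantage = Left - Right = 24 - 21 = 3

3


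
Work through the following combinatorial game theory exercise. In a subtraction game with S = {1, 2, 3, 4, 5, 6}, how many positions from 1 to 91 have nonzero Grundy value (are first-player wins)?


Subtraction set S = {1, 2, 3, 4, 5, 6}, so G(n) = n mod 7.
G(n) = 0 when n is a multiple of 7.
Multiples of 7 in [1, 91]: 13
N-positions (nonzero Grundy) = 91 - 13 = 78

78


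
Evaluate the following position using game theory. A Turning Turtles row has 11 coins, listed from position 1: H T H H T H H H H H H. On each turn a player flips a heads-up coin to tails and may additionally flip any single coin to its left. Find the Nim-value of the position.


Coins: H T H H T H H H H H H
Key fact: a single head at position k behaves exactly like a Nim heap of size k (turning it to T and optionally flipping a coin at j < k corresponds to moving the heap from k to j, or to 0), and heads combine as a disjunctive sum (two heads at the same place would cancel, matching j XOR j = 0). So the Nim-value is the XOR of the 1-indexed positions of the heads.
Face-up positions (1-indexed): [1, 3, 4, 6, 7, 8, 9, 10, 11]
XOR 0 with 1: 0 XOR 1 = 1
XOR 1 with 3: 1 XOR 3 = 2
XOR 2 with 4: 2 XOR 4 = 6
XOR 6 with 6: 6 XOR 6 = 0
XOR 0 with 7: 0 XOR 7 = 7
XOR 7 with 8: 7 XOR 8 = 15
XOR 15 with 9: 15 XOR 9 = 6
XOR 6 with 10: 6 XOR 10 = 12
XOR 12 with 11: 12 XOR 11 = 7
Nim-value = 7

7


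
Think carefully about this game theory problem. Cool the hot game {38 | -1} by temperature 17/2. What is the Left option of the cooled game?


Original game: {38 | -1} (a switch {a | b} with a > b).
Cooling by t (for t below the temperature (a - b)/2 = 39/2) taxes each move by t: {a | b} cooled by t is {a - t | b + t}.
Cooling amount: t = 17/2
Cooled Left option: 38 - 17/2 = 59/2
Cooled Right option: -1 + 17/2 = 15/2
Cooled game: {59/2 | 15/2}
Left option = 59/2

59/2


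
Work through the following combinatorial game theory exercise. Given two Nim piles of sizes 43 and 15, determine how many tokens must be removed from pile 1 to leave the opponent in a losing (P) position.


Piles: 43 and 15
Current XOR: 43 XOR 15 = 36 (non-zero, so this is an N-position).
To make the XOR zero, we need to find a move that balances the piles.
For pile 1 (size 43): target = 43 XOR 36 = 15
We reduce pile 1 from 43 to 15.
Tokens removed: 43 - 15 = 28
Verification: 15 XOR 15 = 0

28


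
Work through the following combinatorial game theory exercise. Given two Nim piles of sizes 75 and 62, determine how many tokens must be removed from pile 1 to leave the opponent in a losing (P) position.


Piles: 75 and 62
Current XOR: 75 XOR 62 = 117 (non-zero, so this is an N-position).
To make the XOR zero, we need to find a move that balances the piles.
For pile 1 (size 75): target = 75 XOR 117 = 62
We reduce pile 1 from 75 to 62.
Tokens removed: 75 - 62 = 13
Verification: 62 XOR 62 = 0

13


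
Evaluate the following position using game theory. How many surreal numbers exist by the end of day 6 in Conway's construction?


Day 0: {|} = 0 is born. Count = 1.
Day n: the number of surreal numbers born by day n is 2^(n+1) - 1.
By day 0: 2^1 - 1 = 1
By day 1: 2^2 - 1 = 3
By day 2: 2^3 - 1 = 7
By day 3: 2^4 - 1 = 15
By day 4: 2^5 - 1 = 31
By day 5: 2^6 - 1 = 63
By day 6: 2^7 - 1 = 127
By day 6: 127 surreal numbers.

127


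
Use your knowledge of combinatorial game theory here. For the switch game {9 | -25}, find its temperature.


The game is {9 | -25}, a switch {a | b} with numbers a > b.
Cooling {a | b} by t gives {a - t | b + t}, which stops being hot when a - t = b + t, i.e. at t = (a - b)/2. So the temperature of a switch is (a - b)/2.
Temperature = (Left option - Right option) / 2
= (9 - (-25)) / 2
= 34 / 2
= 17

17


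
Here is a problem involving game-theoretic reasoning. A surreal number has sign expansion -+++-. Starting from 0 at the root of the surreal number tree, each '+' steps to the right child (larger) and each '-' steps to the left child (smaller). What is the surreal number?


Sign expansion: -+++-
Rule: track bounds (lo, hi), initially (-inf, +inf). On '+', the current value becomes lo and we move to the simplest number in (value, hi): value + 1 if hi = +inf, otherwise the midpoint (value + hi)/2. On '-', the current value becomes hi and we move to value - 1 if lo = -inf, otherwise the midpoint (lo + value)/2.
Start at 0.
Step 1: sign = -, move left. Bounds: (-inf, 0). Value = -1
Step 2: sign = +, move right. Bounds: (-1, 0). Value = -1/2
Step 3: sign = +, move right. Bounds: (-1/2, 0). Value = -1/4
Step 4: sign = +, move right. Bounds: (-1/4, 0). Value = -1/8
Step 5: sign = -, move left. Bounds: (-1/4, -1/8). Value = -3/16
The surreal number with sign expansion -+++- is -3/16.

-3/16


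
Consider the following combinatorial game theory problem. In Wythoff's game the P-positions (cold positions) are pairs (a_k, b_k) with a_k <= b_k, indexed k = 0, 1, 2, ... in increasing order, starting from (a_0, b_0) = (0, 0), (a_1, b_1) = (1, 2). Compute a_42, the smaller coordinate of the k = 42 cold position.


By Wythoff's theorem, a_k = floor(k * phi) and b_k = floor(k * phi^2) = a_k + k, where phi = (1 + sqrt(5))/2 is the golden ratio.
phi = (1 + sqrt(5))/2 = 1.618034
k = 42
k * phi = 42 * 1.618034 = 67.957428
a_42 = floor(k * phi) = 67

67


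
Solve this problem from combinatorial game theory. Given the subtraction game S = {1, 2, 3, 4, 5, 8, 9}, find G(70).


The subtraction set is S = {1, 2, 3, 4, 5, 8, 9}.
G(k) = mex{ G(k - s) : s in S, s <= k }. We compute iteratively: G(0) = 0.
G(1) = mex({0}) = 1
G(2) = mex({0, 1}) = 2
G(3) = mex({0, 1, 2}) = 3
G(4) = mex({0, 1, 2, 3}) = 4
G(5) = mex({0, 1, 2, 3, 4}) = 5
G(6) = mex({1, 2, 3, 4, 5}) = 0
G(7) = mex({0, 2, 3, 4, 5}) = 1
G(8) = mex({0, 1, 3, 4, 5}) = 2
G(9) = mex({0, 1, 2, 4, 5}) = 3
G(10) = mex({0, 1, 2, 3, 5}) = 4
G(11) = mex({0, 1, 2, 3, 4}) = 5
G(12) = mex({1, 2, 3, 4, 5}) = 0
G(13) = mex({0, 2, 3, 4, 5}) = 1
G(14) = mex({0, 1, 3, 4, 5}) = 2
Observe that G(6)..G(14) = 0, 1, 2, 3, 4, 5, 0, 1, 2 repeats G(0)..G(8) = 0, 1, 2, 3, 4, 5, 0, 1, 2.
For k >= max(S) = 9, G(k) is determined by the previous 9 values G(k-9)..G(k-1); a window of 9 consecutive values has recurred shifted by 6, so by induction G(k + 6) = G(k) for all k >= 0: the sequence is periodic from the start with period 6.
One period: G(0..5) = 0, 1, 2, 3, 4, 5.
70 mod 6 = 4, so G(70) = G(4) = 4.

4


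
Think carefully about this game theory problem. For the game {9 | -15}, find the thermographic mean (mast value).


Game = {9 | -15}, a switch {a | b} with numbers a > b.
Its thermograph has left wall a - t and right wall b + t, which meet at t = (a - b)/2, where both equal (a + b)/2. So the mast (mean value) is at (a + b)/2.
Mean = (9 + (-15))/2 = -6/2 = -3

-3


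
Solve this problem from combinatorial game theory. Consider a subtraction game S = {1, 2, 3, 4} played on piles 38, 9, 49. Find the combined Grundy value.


Subtraction set: {1, 2, 3, 4}
For this subtraction set, G(n) = n mod 5 (period = max + 1 = 5).
Pile 1 (size 38): G(38) = 38 mod 5 = 3
Pile 2 (size 9): G(9) = 9 mod 5 = 4
Pile 3 (size 49): G(49) = 49 mod 5 = 4
Total Grundy value = XOR of all: 3 XOR 4 XOR 4 = 3

3


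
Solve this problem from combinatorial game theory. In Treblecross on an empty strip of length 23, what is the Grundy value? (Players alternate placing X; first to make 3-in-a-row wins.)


Treblecross: place X on empty cells; 3-in-a-row wins.
Playing within two cells of an existing X lets the opponent win at once, so sensible play treats the cells i-2..i+2 around each X as dead. The player left with no safe cell loses, so this is a normal-play take-away game on strips of safe cells.
Placing X at cell i (0-indexed) of a strip of k safe cells leaves independent strips of sizes max(0, i-2) and max(0, k-i-3). Hence G(k) = mex{ G(max(0,i-2)) XOR G(max(0,k-i-3)) : 0 <= i < k }, with G(0) = 0.
G(1): splits (0,0):0^0=0 -> mex({0}) = 1
G(2): splits (0,0):0^0=0 -> mex({0}) = 1
G(3): splits (0,0):0^0=0 -> mex({0}) = 1
G(4): splits (0,1):0^1=1 (0,0):0^0=0 -> mex({0, 1}) = 2
G(5): splits (0,2):0^1=1 (0,1):0^1=1 (0,0):0^0=0 -> mex({0, 1}) = 2
G(6) = mex({1}) = 0
G(7) = mex({0, 1, 2}) = 3
G(8) = mex({0, 1, 2}) = 3
G(9) = mex({0, 2}) = 1
G(10) = mex({0, 2, 3}) = 1
G(11) = mex({0, 3}) = 1
G(12) = mex({1, 3}) = 0
G(13) = mex({0, 1, 2, 3}) = 4
G(14) = mex({0, 1, 2}) = 3
G(15) = mex({0, 1, 2}) = 3
G(16) = mex({0, 1, 2, 4}) = 3
G(17) = mex({0, 1, 3, 4}) = 2
G(18) = mex({0, 1, 3, 4}) = 2
G(19) = mex({0, 1, 3, 5}) = 2
G(20) = mex({0, 1, 2, 3, 5}) = 4
G(21) = mex({0, 1, 2, 3, 5}) = 4
G(22) = mex({1, 2, 6}) = 0
G(23) = mex({0, 1, 2, 3, 4, 6}) = 5
Therefore G(23) = 5.

5


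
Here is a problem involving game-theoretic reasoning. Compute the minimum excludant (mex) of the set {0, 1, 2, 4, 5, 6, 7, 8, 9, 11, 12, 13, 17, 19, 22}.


Set = {0, 1, 2, 4, 5, 6, 7, 8, 9, 11, 12, 13, 17, 19, 22}
0 is in the set.
1 is in the set.
2 is in the set.
3 is NOT in the set. This is the mex.
mex = 3

3


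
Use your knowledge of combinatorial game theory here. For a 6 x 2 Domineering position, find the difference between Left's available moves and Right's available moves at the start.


Board is 6 x 2 (rows x cols).
Left (vertical) placements: (rows-1) * cols = 5 * 2 = 10
Right (horizontal) placements: rows * (cols-1) = 6 * 1 = 6
Advantage = Left - Right = 10 - 6 = 4

4


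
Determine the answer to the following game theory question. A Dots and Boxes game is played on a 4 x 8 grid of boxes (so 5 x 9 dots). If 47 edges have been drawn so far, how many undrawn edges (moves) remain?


Grid: 4 x 8 boxes, i.e. 5 rows and 9 columns of dots.
Horizontal edges: (rows + 1) * cols = 5 * 8 = 40
Vertical edges: rows * (cols + 1) = 4 * 9 = 36
Total edges: 40 + 36 = 76
Edges drawn: 47
Remaining: 76 - 47 = 29

29


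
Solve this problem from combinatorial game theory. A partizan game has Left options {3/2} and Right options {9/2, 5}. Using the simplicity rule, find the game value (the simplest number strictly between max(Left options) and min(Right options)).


Left options: {3/2}, max = 3/2
Right options: {9/2, 5}, min = 9/2
All options are numbers and max(Left) < min(Right), so by the simplicity theorem the value is the simplest (earliest-born) number strictly between 3/2 and 9/2.
Integers 2 through 4 all lie strictly between 3/2 and 9/2.
Among integers, the simplest (lowest birthday = smallest |n|; 0 is born on day 0, +-n on day n) is 2.
No non-integer in the interval can be simpler: if x is a non-integer in the interval, then floor(x) or ceil(x) also lies in the interval (the interval contains an integer), and both are proper prefixes of x's sign expansion, i.e. born earlier. So the game value is 2.
Game value = 2

2


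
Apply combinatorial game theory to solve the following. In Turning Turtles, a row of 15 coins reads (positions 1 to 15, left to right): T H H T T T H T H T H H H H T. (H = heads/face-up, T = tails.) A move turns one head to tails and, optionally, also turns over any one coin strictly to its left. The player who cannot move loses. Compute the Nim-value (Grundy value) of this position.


Coins: T H H T T T H T H T H H H H T
Key fact: a single head at position k behaves exactly like a Nim heap of size k (turning it to T and optionally flipping a coin at j < k corresponds to moving the heap from k to j, or to 0), and heads combine as a disjunctive sum (two heads at the same place would cancel, matching j XOR j = 0). So the Nim-value is the XOR of the 1-indexed positions of the heads.
Face-up positions (1-indexed): [2, 3, 7, 9, 11, 12, 13, 14]
XOR 0 with 2: 0 XOR 2 = 2
XOR 2 with 3: 2 XOR 3 = 1
XOR 1 with 7: 1 XOR 7 = 6
XOR 6 with 9: 6 XOR 9 = 15
XOR 15 with 11: 15 XOR 11 = 4
XOR 4 with 12: 4 XOR 12 = 8
XOR 8 with 13: 8 XOR 13 = 5
XOR 5 with 14: 5 XOR 14 = 11
Nim-value = 11

11


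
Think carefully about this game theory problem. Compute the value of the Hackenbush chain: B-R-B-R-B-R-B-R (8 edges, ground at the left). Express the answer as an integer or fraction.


Edges (from ground): B-R-B-R-B-R-B-R
By Berlekamp's sign-expansion rule, a Blue-Red Hackenbush stalk has the value of the surreal number whose sign sequence is the edge sequence with B -> + and R -> -.
Sign sequence: +-+-+-+-
Trace the sign expansion in the surreal number tree, starting from 0:
Edge 1: B (sign +) -> bounds (0, +inf), value = 1
Edge 2: R (sign -) -> bounds (0, 1), value = 1/2
Edge 3: B (sign +) -> bounds (1/2, 1), value = 3/4
Edge 4: R (sign -) -> bounds (1/2, 3/4), value = 5/8
Edge 5: B (sign +) -> bounds (5/8, 3/4), value = 11/16
Edge 6: R (sign -) -> bounds (5/8, 11/16), value = 21/32
Edge 7: B (sign +) -> bounds (21/32, 11/16), value = 43/64
Edge 8: R (sign -) -> bounds (21/32, 43/64), value = 85/128
Game value = 85/128

85/128


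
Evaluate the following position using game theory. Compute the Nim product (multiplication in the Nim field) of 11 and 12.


Nim multiplication is bilinear over XOR: (u XOR v) * w = (u*w) XOR (v*w).
So we split each operand into its bit components and XOR the pairwise Nim products.
11 = 1 + 2 + 8 (as XOR of powers of 2).
12 = 4 + 8 (as XOR of powers of 2).
Using the standard Nim-product table on single bits:
  2*2 = 3,   2*4 = 8,   2*8 = 12,
  4*4 = 6,   4*8 = 11,  8*8 = 13,
and  1*x = x (identity), k*l = l*k (commutative).
Pairwise Nim products:
  1 * 4 = 4
  1 * 8 = 8
  2 * 4 = 8
  2 * 8 = 12
  8 * 4 = 11
  8 * 8 = 13
XOR them: 4 XOR 8 XOR 8 XOR 12 XOR 11 XOR 13 = 14.
Result: 11 * 12 = 14 (in Nim).

14


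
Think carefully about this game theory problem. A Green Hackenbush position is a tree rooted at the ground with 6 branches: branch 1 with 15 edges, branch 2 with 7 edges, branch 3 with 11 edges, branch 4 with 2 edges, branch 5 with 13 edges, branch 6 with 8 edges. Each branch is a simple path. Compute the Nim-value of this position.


The tree has 6 branches from the ground vertex.
In Green Hackenbush, the Nim-value of a simple path of length k is k.
Branch 1: length 15, Nim-value = 15
Branch 2: length 7, Nim-value = 7
Branch 3: length 11, Nim-value = 11
Branch 4: length 2, Nim-value = 2
Branch 5: length 13, Nim-value = 13
Branch 6: length 8, Nim-value = 8
Total Nim-value = XOR of all branch values:
0 XOR 15 = 15
15 XOR 7 = 8
8 XOR 11 = 3
3 XOR 2 = 1
1 XOR 13 = 12
12 XOR 8 = 4
Nim-value of the tree = 4

4


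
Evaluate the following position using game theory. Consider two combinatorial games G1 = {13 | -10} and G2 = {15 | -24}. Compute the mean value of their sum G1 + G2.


G1 = {13 | -10}, G2 = {15 | -24}
Each is a switch {a | b} with numbers a > b; its mean value is (a + b)/2, and mean value is additive over game sums: m(G1 + G2) = m(G1) + m(G2).
Mean of G1 = (13 + (-10))/2 = 3/2 = 3/2
Mean of G2 = (15 + (-24))/2 = -9/2 = -9/2
Mean of G1 + G2 = 3/2 + -9/2 = -3

-3


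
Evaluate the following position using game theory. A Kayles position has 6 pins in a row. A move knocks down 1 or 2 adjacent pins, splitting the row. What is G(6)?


Kayles: a move removes 1 or 2 adjacent pins from a contiguous row.
Removing pins from a row of k leaves two independent rows (a, b) with a + b = k - 1 (one pin) or a + b = k - 2 (two pins); an end removal gives a = 0.
By Sprague-Grundy, G(k) = mex{ G(a) XOR G(b) } over all these splits. G(0) = 0.
G(1): splits (0,0):0^0=0 -> mex({0}) = 1
G(2): splits (0,1):0^1=1 (0,0):0^0=0 -> mex({0, 1}) = 2
G(3): splits (0,2):0^2=2 (1,1):1^1=0 (0,1):0^1=1 -> mex({0, 1, 2}) = 3
G(4): splits (0,3):0^3=3 (1,2):1^2=3 (0,2):0^2=2 (1,1):1^1=0 -> mex({0, 2, 3}) = 1
G(5): splits (0,4):0^1=1 (1,3):1^3=2 (2,2):2^2=0 (0,3):0^3=3 (1,2):1^2=3 -> mex({0, 1, 2, 3}) = 4
G(6) = mex({0, 1, 2, 4}) = 3
Therefore G(6) = 3.

3


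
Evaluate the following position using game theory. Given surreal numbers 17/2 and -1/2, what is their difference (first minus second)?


x = 17/2, y = -1/2
Converting to common denominator: 2
x = 17/2, y = -1/2
x - y = 17/2 - -1/2 = 9

9


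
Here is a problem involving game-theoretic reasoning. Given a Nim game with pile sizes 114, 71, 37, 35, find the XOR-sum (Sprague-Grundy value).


We need the XOR (exclusive or) of all pile sizes.
After XOR-ing pile 1 (size 114): 0 XOR 114 = 114
After XOR-ing pile 2 (size 71): 114 XOR 71 = 53
After XOR-ing pile 3 (size 37): 53 XOR 37 = 16
After XOR-ing pile 4 (size 35): 16 XOR 35 = 51
The Nim-value of this position is 51.

51


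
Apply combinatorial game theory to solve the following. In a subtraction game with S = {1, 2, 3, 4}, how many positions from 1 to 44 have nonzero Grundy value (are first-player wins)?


Subtraction set S = {1, 2, 3, 4}, so G(n) = n mod 5.
G(n) = 0 when n is a multiple of 5.
Multiples of 5 in [1, 44]: 8
N-positions (nonzero Grundy) = 44 - 8 = 36

36


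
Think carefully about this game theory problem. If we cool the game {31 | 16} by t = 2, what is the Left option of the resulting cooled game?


Original game: {31 | 16} (a switch {a | b} with a > b).
Cooling by t (for t below the temperature (a - b)/2 = 15/2) taxes each move by t: {a | b} cooled by t is {a - t | b + t}.
Cooling amount: t = 2
Cooled Left option: 31 - 2 = 29
Cooled Right option: 16 + 2 = 18
Cooled game: {29 | 18}
Left option = 29

29


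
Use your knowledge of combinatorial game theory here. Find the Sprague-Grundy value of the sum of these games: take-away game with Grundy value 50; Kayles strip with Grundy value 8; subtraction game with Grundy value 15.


By the Sprague-Grundy theorem, the Grundy value of a sum of games is the XOR of individual Grundy values.
take-away game: Grundy value = 50. Running XOR: 0 XOR 50 = 50
Kayles strip: Grundy value = 8. Running XOR: 50 XOR 8 = 58
subtraction game: Grundy value = 15. Running XOR: 58 XOR 15 = 53
The combined Grundy value is 53.

53


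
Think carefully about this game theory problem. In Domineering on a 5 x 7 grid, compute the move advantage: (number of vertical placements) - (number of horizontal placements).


Board is 5 x 7 (rows x cols).
Left (vertical) placements: (rows-1) * cols = 4 * 7 = 28
Right (horizontal) placements: rows * (cols-1) = 5 * 6 = 30
Advantage = Left - Right = 28 - 30 = -2

-2


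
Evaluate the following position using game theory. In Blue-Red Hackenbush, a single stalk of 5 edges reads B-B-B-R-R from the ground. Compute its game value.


Edges (from ground): B-B-B-R-R
By Berlekamp's sign-expansion rule, a Blue-Red Hackenbush stalk has the value of the surreal number whose sign sequence is the edge sequence with B -> + and R -> -.
Sign sequence: +++--
Trace the sign expansion in the surreal number tree, starting from 0:
Edge 1: B (sign +) -> bounds (0, +inf), value = 1
Edge 2: B (sign +) -> bounds (1, +inf), value = 2
Edge 3: B (sign +) -> bounds (2, +inf), value = 3
Edge 4: R (sign -) -> bounds (2, 3), value = 5/2
Edge 5: R (sign -) -> bounds (2, 5/2), value = 9/4
Game value = 9/4

9/4


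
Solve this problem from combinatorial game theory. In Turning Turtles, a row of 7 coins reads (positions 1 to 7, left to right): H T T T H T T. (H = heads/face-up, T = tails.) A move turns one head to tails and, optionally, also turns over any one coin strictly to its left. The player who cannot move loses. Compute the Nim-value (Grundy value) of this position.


Coins: H T T T H T T
Key fact: a single head at position k behaves exactly like a Nim heap of size k (turning it to T and optionally flipping a coin at j < k corresponds to moving the heap from k to j, or to 0), and heads combine as a disjunctive sum (two heads at the same place would cancel, matching j XOR j = 0). So the Nim-value is the XOR of the 1-indexed positions of the heads.
Face-up positions (1-indexed): [1, 5]
XOR 0 with 1: 0 XOR 1 = 1
XOR 1 with 5: 1 XOR 5 = 4
Nim-value = 4

4


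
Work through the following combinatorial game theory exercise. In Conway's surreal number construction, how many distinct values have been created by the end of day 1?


Day 0: {|} = 0 is born. Count = 1.
Day n: the number of surreal numbers born by day n is 2^(n+1) - 1.
By day 0: 2^1 - 1 = 1
By day 1: 2^2 - 1 = 3
By day 1: 3 surreal numbers.

3


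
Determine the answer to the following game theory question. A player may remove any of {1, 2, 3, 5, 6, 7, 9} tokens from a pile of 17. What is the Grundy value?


The subtraction set is S = {1, 2, 3, 5, 6, 7, 9}.
G(k) = mex{ G(k - s) : s in S, s <= k }. We compute iteratively: G(0) = 0.
G(1) = mex({0}) = 1
G(2) = mex({0, 1}) = 2
G(3) = mex({0, 1, 2}) = 3
G(4) = mex({1, 2, 3}) = 0
G(5) = mex({0, 2, 3}) = 1
G(6) = mex({0, 1, 3}) = 2
G(7) = mex({0, 1, 2}) = 3
G(8) = mex({1, 2, 3}) = 0
G(9) = mex({0, 2, 3}) = 1
G(10) = mex({0, 1, 3}) = 2
G(11) = mex({0, 1, 2}) = 3
G(12) = mex({1, 2, 3}) = 0
Observe that G(4)..G(12) = 0, 1, 2, 3, 0, 1, 2, 3, 0 repeats G(0)..G(8) = 0, 1, 2, 3, 0, 1, 2, 3, 0.
For k >= max(S) = 9, G(k) is determined by the previous 9 values G(k-9)..G(k-1); a window of 9 consecutive values has recurred shifted by 4, so by induction G(k + 4) = G(k) for all k >= 0: the sequence is periodic from the start with period 4.
One period: G(0..3) = 0, 1, 2, 3.
17 mod 4 = 1, so G(17) = G(1) = 1.

1


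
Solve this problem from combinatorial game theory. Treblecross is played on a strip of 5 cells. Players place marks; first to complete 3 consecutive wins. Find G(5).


Treblecross: place X on empty cells; 3-in-a-row wins.
Playing within two cells of an existing X lets the opponent win at once, so sensible play treats the cells i-2..i+2 around each X as dead. The player left with no safe cell loses, so this is a normal-play take-away game on strips of safe cells.
Placing X at cell i (0-indexed) of a strip of k safe cells leaves independent strips of sizes max(0, i-2) and max(0, k-i-3). Hence G(k) = mex{ G(max(0,i-2)) XOR G(max(0,k-i-3)) : 0 <= i < k }, with G(0) = 0.
G(1): splits (0,0):0^0=0 -> mex({0}) = 1
G(2): splits (0,0):0^0=0 -> mex({0}) = 1
G(3): splits (0,0):0^0=0 -> mex({0}) = 1
G(4): splits (0,1):0^1=1 (0,0):0^0=0 -> mex({0, 1}) = 2
G(5): splits (0,2):0^1=1 (0,1):0^1=1 (0,0):0^0=0 -> mex({0, 1}) = 2
Therefore G(5) = 2.

2


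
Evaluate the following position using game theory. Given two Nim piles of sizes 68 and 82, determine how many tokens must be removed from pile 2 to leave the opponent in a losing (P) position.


Piles: 68 and 82
Current XOR: 68 XOR 82 = 22 (non-zero, so this is an N-position).
To make the XOR zero, we need to find a move that balances the piles.
For pile 2 (size 82): target = 82 XOR 22 = 68
We reduce pile 2 from 82 to 68.
Tokens removed: 82 - 68 = 14
Verification: 68 XOR 68 = 0

14


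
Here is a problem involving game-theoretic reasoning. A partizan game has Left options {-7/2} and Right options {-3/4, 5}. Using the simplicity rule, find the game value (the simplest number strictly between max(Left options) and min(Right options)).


Left options: {-7/2}, max = -7/2
Right options: {-3/4, 5}, min = -3/4
All options are numbers and max(Left) < min(Right), so by the simplicity theorem the value is the simplest (earliest-born) number strictly between -7/2 and -3/4.
Integers -3 through -1 all lie strictly between -7/2 and -3/4.
Among integers, the simplest (lowest birthday = smallest |n|; 0 is born on day 0, +-n on day n) is -1.
No non-integer in the interval can be simpler: if x is a non-integer in the interval, then floor(x) or ceil(x) also lies in the interval (the interval contains an integer), and both are proper prefixes of x's sign expansion, i.e. born earlier. So the game value is -1.
Game value = -1

-1


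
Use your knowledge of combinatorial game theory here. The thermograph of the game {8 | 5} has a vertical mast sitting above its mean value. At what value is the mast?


Game = {8 | 5}, a switch {a | b} with numbers a > b.
Its thermograph has left wall a - t and right wall b + t, which meet at t = (a - b)/2, where both equal (a + b)/2. So the mast (mean value) is at (a + b)/2.
Mean = (8 + (5))/2 = 13/2 = 13/2

13/2


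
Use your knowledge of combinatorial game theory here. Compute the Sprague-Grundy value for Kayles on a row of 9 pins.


Kayles: a move removes 1 or 2 adjacent pins from a contiguous row.
Removing pins from a row of k leaves two independent rows (a, b) with a + b = k - 1 (one pin) or a + b = k - 2 (two pins); an end removal gives a = 0.
By Sprague-Grundy, G(k) = mex{ G(a) XOR G(b) } over all these splits. G(0) = 0.
G(1): splits (0,0):0^0=0 -> mex({0}) = 1
G(2): splits (0,1):0^1=1 (0,0):0^0=0 -> mex({0, 1}) = 2
G(3): splits (0,2):0^2=2 (1,1):1^1=0 (0,1):0^1=1 -> mex({0, 1, 2}) = 3
G(4): splits (0,3):0^3=3 (1,2):1^2=3 (0,2):0^2=2 (1,1):1^1=0 -> mex({0, 2, 3}) = 1
G(5): splits (0,4):0^1=1 (1,3):1^3=2 (2,2):2^2=0 (0,3):0^3=3 (1,2):1^2=3 -> mex({0, 1, 2, 3}) = 4
G(6) = mex({0, 1, 2, 4}) = 3
G(7) = mex({0, 1, 3, 4, 5}) = 2
G(8) = mex({0, 2, 3, 5, 6}) = 1
G(9) = mex({0, 1, 2, 3, 6, 7}) = 4
Therefore G(9) = 4.

4


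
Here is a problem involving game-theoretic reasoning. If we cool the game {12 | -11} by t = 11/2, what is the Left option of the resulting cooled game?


Original game: {12 | -11} (a switch {a | b} with a > b).
Cooling by t (for t below the temperature (a - b)/2 = 23/2) taxes each move by t: {a | b} cooled by t is {a - t | b + t}.
Cooling amount: t = 11/2
Cooled Left option: 12 - 11/2 = 13/2
Cooled Right option: -11 + 11/2 = -11/2
Cooled game: {13/2 | -11/2}
Left option = 13/2

13/2


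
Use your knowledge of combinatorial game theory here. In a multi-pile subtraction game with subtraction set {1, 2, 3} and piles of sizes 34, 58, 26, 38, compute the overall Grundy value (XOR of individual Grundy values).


Subtraction set: {1, 2, 3}
For this subtraction set, G(n) = n mod 4 (period = max + 1 = 4).
Pile 1 (size 34): G(34) = 34 mod 4 = 2
Pile 2 (size 58): G(58) = 58 mod 4 = 2
Pile 3 (size 26): G(26) = 26 mod 4 = 2
Pile 4 (size 38): G(38) = 38 mod 4 = 2
Total Grundy value = XOR of all: 2 XOR 2 XOR 2 XOR 2 = 0

0


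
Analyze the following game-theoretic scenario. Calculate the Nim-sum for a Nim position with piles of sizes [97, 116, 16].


We need the XOR (exclusive or) of all pile sizes.
After XOR-ing pile 1 (size 97): 0 XOR 97 = 97
After XOR-ing pile 2 (size 116): 97 XOR 116 = 21
After XOR-ing pile 3 (size 16): 21 XOR 16 = 5
The Nim-value of this position is 5.

5


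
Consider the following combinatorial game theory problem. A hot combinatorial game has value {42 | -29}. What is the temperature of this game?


The game is {42 | -29}, a switch {a | b} with numbers a > b.
Cooling {a | b} by t gives {a - t | b + t}, which stops being hot when a - t = b + t, i.e. at t = (a - b)/2. So the temperature of a switch is (a - b)/2.
Temperature = (Left option - Right option) / 2
= (42 - (-29)) / 2
= 71 / 2
= 71/2

71/2


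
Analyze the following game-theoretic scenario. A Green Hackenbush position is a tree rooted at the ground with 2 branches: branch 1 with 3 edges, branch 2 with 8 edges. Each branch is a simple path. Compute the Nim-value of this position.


The tree has 2 branches from the ground vertex.
In Green Hackenbush, the Nim-value of a simple path of length k is k.
Branch 1: length 3, Nim-value = 3
Branch 2: length 8, Nim-value = 8
Total Nim-value = XOR of all branch values:
0 XOR 3 = 3
3 XOR 8 = 11
Nim-value of the tree = 11

11


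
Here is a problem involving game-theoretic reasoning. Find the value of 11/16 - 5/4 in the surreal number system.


x = 11/16, y = 5/4
Converting to common denominator: 16
x = 11/16, y = 20/16
x - y = 11/16 - 5/4 = -9/16

-9/16


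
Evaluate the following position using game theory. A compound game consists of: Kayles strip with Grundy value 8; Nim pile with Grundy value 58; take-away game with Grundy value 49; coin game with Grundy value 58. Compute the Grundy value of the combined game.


By the Sprague-Grundy theorem, the Grundy value of a sum of games is the XOR of individual Grundy values.
Kayles strip: Grundy value = 8. Running XOR: 0 XOR 8 = 8
Nim pile: Grundy value = 58. Running XOR: 8 XOR 58 = 50
take-away game: Grundy value = 49. Running XOR: 50 XOR 49 = 3
coin game: Grundy value = 58. Running XOR: 3 XOR 58 = 57
The combined Grundy value is 57.

57


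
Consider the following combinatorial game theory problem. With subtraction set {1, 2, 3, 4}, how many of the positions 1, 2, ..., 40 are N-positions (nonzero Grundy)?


Subtraction set S = {1, 2, 3, 4}, so G(n) = n mod 5.
G(n) = 0 when n is a multiple of 5.
Multiples of 5 in [1, 40]: 8
N-positions (nonzero Grundy) = 40 - 8 = 32

32


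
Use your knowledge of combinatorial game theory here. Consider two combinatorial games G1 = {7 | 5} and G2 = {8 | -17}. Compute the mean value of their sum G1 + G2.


G1 = {7 | 5}, G2 = {8 | -17}
Each is a switch {a | b} with numbers a > b; its mean value is (a + b)/2, and mean value is additive over game sums: m(G1 + G2) = m(G1) + m(G2).
Mean of G1 = (7 + (5))/2 = 12/2 = 6
Mean of G2 = (8 + (-17))/2 = -9/2 = -9/2
Mean of G1 + G2 = 6 + -9/2 = 3/2

3/2


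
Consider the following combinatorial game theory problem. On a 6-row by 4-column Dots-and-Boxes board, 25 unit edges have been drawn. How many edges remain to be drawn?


Grid: 6 x 4 boxes, i.e. 7 rows and 5 columns of dots.
Horizontal edges: (rows + 1) * cols = 7 * 4 = 28
Vertical edges: rows * (cols + 1) = 6 * 5 = 30
Total edges: 28 + 30 = 58
Edges drawn: 25
Remaining: 58 - 25 = 33

33


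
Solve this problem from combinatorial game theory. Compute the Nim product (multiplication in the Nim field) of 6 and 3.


Nim multiplication is bilinear over XOR: (u XOR v) * w = (u*w) XOR (v*w).
So we split each operand into its bit components and XOR the pairwise Nim products.
6 = 2 + 4 (as XOR of powers of 2).
3 = 1 + 2 (as XOR of powers of 2).
Using the standard Nim-product table on single bits:
  2*2 = 3,   2*4 = 8,   2*8 = 12,
  4*4 = 6,   4*8 = 11,  8*8 = 13,
and  1*x = x (identity), k*l = l*k (commutative).
Pairwise Nim products:
  2 * 1 = 2
  2 * 2 = 3
  4 * 1 = 4
  4 * 2 = 8
XOR them: 2 XOR 3 XOR 4 XOR 8 = 13.
Result: 6 * 3 = 13 (in Nim).

13


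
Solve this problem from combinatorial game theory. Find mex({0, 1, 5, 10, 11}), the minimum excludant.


Set = {0, 1, 5, 10, 11}
0 is in the set.
1 is in the set.
2 is NOT in the set. This is the mex.
mex = 2

2


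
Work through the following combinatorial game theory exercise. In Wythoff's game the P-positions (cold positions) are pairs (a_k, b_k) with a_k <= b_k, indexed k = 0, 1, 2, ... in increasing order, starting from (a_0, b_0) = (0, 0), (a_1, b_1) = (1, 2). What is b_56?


By Wythoff's theorem, a_k = floor(k * phi) and b_k = floor(k * phi^2) = a_k + k, where phi = (1 + sqrt(5))/2 is the golden ratio.
phi = (1 + sqrt(5))/2 = 1.618034
phi^2 = phi + 1 = 2.618034
k = 56
k * phi^2 = 56 * 2.618034 = 146.609903
b_56 = floor(k * phi^2) = 146 (check: a_56 + k = 90 + 56 = 146)

146


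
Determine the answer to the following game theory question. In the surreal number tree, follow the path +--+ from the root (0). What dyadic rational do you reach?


Sign expansion: +--+
Rule: track bounds (lo, hi), initially (-inf, +inf). On '+', the current value becomes lo and we move to the simplest number in (value, hi): value + 1 if hi = +inf, otherwise the midpoint (value + hi)/2. On '-', the current value becomes hi and we move to value - 1 if lo = -inf, otherwise the midpoint (lo + value)/2.
Start at 0.
Step 1: sign = +, move right. Bounds: (0, +inf). Value = 1
Step 2: sign = -, move left. Bounds: (0, 1). Value = 1/2
Step 3: sign = -, move left. Bounds: (0, 1/2). Value = 1/4
Step 4: sign = +, move right. Bounds: (1/4, 1/2). Value = 3/8
The surreal number with sign expansion +--+ is 3/8.

3/8


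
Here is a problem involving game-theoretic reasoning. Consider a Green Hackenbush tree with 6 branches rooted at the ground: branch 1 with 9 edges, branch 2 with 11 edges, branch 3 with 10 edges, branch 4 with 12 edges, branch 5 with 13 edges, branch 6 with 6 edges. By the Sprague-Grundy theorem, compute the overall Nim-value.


The tree has 6 branches from the ground vertex.
In Green Hackenbush, the Nim-value of a simple path of length k is k.
Branch 1: length 9, Nim-value = 9
Branch 2: length 11, Nim-value = 11
Branch 3: length 10, Nim-value = 10
Branch 4: length 12, Nim-value = 12
Branch 5: length 13, Nim-value = 13
Branch 6: length 6, Nim-value = 6
Total Nim-value = XOR of all branch values:
0 XOR 9 = 9
9 XOR 11 = 2
2 XOR 10 = 8
8 XOR 12 = 4
4 XOR 13 = 9
9 XOR 6 = 15
Nim-value of the tree = 15

15


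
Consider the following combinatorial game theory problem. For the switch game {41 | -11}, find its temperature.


The game is {41 | -11}, a switch {a | b} with numbers a > b.
Cooling {a | b} by t gives {a - t | b + t}, which stops being hot when a - t = b + t, i.e. at t = (a - b)/2. So the temperature of a switch is (a - b)/2.
Temperature = (Left option - Right option) / 2
= (41 - (-11)) / 2
= 52 / 2
= 26

26


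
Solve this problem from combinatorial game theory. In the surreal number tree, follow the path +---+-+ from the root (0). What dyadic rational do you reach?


Sign expansion: +---+-+
Rule: track bounds (lo, hi), initially (-inf, +inf). On '+', the current value becomes lo and we move to the simplest number in (value, hi): value + 1 if hi = +inf, otherwise the midpoint (value + hi)/2. On '-', the current value becomes hi and we move to value - 1 if lo = -inf, otherwise the midpoint (lo + value)/2.
Start at 0.
Step 1: sign = +, move right. Bounds: (0, +inf). Value = 1
Step 2: sign = -, move left. Bounds: (0, 1). Value = 1/2
Step 3: sign = -, move left. Bounds: (0, 1/2). Value = 1/4
Step 4: sign = -, move left. Bounds: (0, 1/4). Value = 1/8
Step 5: sign = +, move right. Bounds: (1/8, 1/4). Value = 3/16
Step 6: sign = -, move left. Bounds: (1/8, 3/16). Value = 5/32
Step 7: sign = +, move right. Bounds: (5/32, 3/16). Value = 11/64
The surreal number with sign expansion +---+-+ is 11/64.

11/64


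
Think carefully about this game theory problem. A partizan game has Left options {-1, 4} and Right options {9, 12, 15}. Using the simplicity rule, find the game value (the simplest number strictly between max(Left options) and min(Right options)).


Left options: {-1, 4}, max = 4
Right options: {9, 12, 15}, min = 9
All options are numbers and max(Left) < min(Right), so by the simplicity theorem the value is the simplest (earliest-born) number strictly between 4 and 9.
Integers 5 through 8 all lie strictly between 4 and 9.
Among integers, the simplest (lowest birthday = smallest |n|; 0 is born on day 0, +-n on day n) is 5.
No non-integer in the interval can be simpler: if x is a non-integer in the interval, then floor(x) or ceil(x) also lies in the interval (the interval contains an integer), and both are proper prefixes of x's sign expansion, i.e. born earlier. So the game value is 5.
Game value = 5

5


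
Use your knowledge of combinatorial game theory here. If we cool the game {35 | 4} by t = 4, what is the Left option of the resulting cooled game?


Original game: {35 | 4} (a switch {a | b} with a > b).
Cooling by t (for t below the temperature (a - b)/2 = 31/2) taxes each move by t: {a | b} cooled by t is {a - t | b + t}.
Cooling amount: t = 4
Cooled Left option: 35 - 4 = 31
Cooled Right option: 4 + 4 = 8
Cooled game: {31 | 8}
Left option = 31

31


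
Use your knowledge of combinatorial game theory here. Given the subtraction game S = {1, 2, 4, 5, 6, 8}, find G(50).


The subtraction set is S = {1, 2, 4, 5, 6, 8}.
G(k) = mex{ G(k - s) : s in S, s <= k }. We compute iteratively: G(0) = 0.
G(1) = mex({0}) = 1
G(2) = mex({0, 1}) = 2
G(3) = mex({1, 2}) = 0
G(4) = mex({0, 2}) = 1
G(5) = mex({0, 1}) = 2
G(6) = mex({0, 1, 2}) = 3
G(7) = mex({0, 1, 2, 3}) = 4
G(8) = mex({0, 1, 2, 3, 4}) = 5
G(9) = mex({0, 1, 2, 4, 5}) = 3
G(10) = mex({1, 2, 3, 5}) = 0
G(11) = mex({0, 2, 3, 4}) = 1
G(12) = mex({0, 1, 3, 4, 5}) = 2
G(13) = mex({1, 2, 3, 4, 5}) = 0
G(14) = mex({0, 2, 3, 5}) = 1
G(15) = mex({0, 1, 3, 4}) = 2
G(16) = mex({0, 1, 2, 5}) = 3
G(17) = mex({0, 1, 2, 3}) = 4
Observe that G(10)..G(17) = 0, 1, 2, 0, 1, 2, 3, 4 repeats G(0)..G(7) = 0, 1, 2, 0, 1, 2, 3, 4.
For k >= max(S) = 8, G(k) is determined by the previous 8 values G(k-8)..G(k-1); a window of 8 consecutive values has recurred shifted by 10, so by induction G(k + 10) = G(k) for all k >= 0: the sequence is periodic from the start with period 10.
One period: G(0..9) = 0, 1, 2, 0, 1, 2, 3, 4, 5, 3.
50 mod 10 = 0, so G(50) = G(0) = 0.

0


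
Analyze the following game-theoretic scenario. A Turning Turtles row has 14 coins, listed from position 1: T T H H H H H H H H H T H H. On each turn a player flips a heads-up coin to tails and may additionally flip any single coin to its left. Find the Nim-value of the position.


Coins: T T H H H H H H H H H T H H
Key fact: a single head at position k behaves exactly like a Nim heap of size k (turning it to T and optionally flipping a coin at j < k corresponds to moving the heap from k to j, or to 0), and heads combine as a disjunctive sum (two heads at the same place would cancel, matching j XOR j = 0). So the Nim-value is the XOR of the 1-indexed positions of the heads.
Face-up positions (1-indexed): [3, 4, 5, 6, 7, 8, 9, 10, 11, 13, 14]
XOR 0 with 3: 0 XOR 3 = 3
XOR 3 with 4: 3 XOR 4 = 7
XOR 7 with 5: 7 XOR 5 = 2
XOR 2 with 6: 2 XOR 6 = 4
XOR 4 with 7: 4 XOR 7 = 3
XOR 3 with 8: 3 XOR 8 = 11
XOR 11 with 9: 11 XOR 9 = 2
XOR 2 with 10: 2 XOR 10 = 8
XOR 8 with 11: 8 XOR 11 = 3
XOR 3 with 13: 3 XOR 13 = 14
XOR 14 with 14: 14 XOR 14 = 0
Nim-value = 0

0


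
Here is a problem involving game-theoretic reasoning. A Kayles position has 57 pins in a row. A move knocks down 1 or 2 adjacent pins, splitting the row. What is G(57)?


Kayles: a move removes 1 or 2 adjacent pins from a contiguous row.
Removing pins from a row of k leaves two independent rows (a, b) with a + b = k - 1 (one pin) or a + b = k - 2 (two pins); an end removal gives a = 0.
By Sprague-Grundy, G(k) = mex{ G(a) XOR G(b) } over all these splits. G(0) = 0.
G(1): splits (0,0):0^0=0 -> mex({0}) = 1
G(2): splits (0,1):0^1=1 (0,0):0^0=0 -> mex({0, 1}) = 2
G(3): splits (0,2):0^2=2 (1,1):1^1=0 (0,1):0^1=1 -> mex({0, 1, 2}) = 3
G(4): splits (0,3):0^3=3 (1,2):1^2=3 (0,2):0^2=2 (1,1):1^1=0 -> mex({0, 2, 3}) = 1
G(5): splits (0,4):0^1=1 (1,3):1^3=2 (2,2):2^2=0 (0,3):0^3=3 (1,2):1^2=3 -> mex({0, 1, 2, 3}) = 4
G(6) = mex({0, 1, 2, 4}) = 3
G(7) = mex({0, 1, 3, 4, 5}) = 2
G(8) = mex({0, 2, 3, 5, 6}) = 1
G(9) = mex({0, 1, 2, 3, 6, 7}) = 4
G(10) = mex({0, 1, 3, 4, 5, 7}) = 2
G(11) = mex({0, 1, 2, 3, 4, 5}) = 6
G(12) = mex({0, 1, 2, 3, 5, 6, 7}) = 4
G(13) = mex({0, 2, 3, 4, 6, 7}) = 1
G(14) = mex({0, 1, 4, 5, 6, 7}) = 2
G(15) = mex({0, 1, 2, 3, 4, 5, 6}) = 7
G(16) = mex({0, 2, 3, 5, 6, 7}) = 1
G(17) = mex({0, 1, 2, 3, 5, 6, 7}) = 4
G(18) = mex({0, 1, 2, 4, 5, 6}) = 3
G(19) = mex({0, 1, 3, 4, 5, 7}) = 2
G(20) = mex({0, 2, 3, 4, 5, 6, 7}) = 1
G(21) = mex({0, 1, 2, 3, 5, 6, 7}) = 4
G(22) = mex({0, 1, 2, 3, 4, 5, 7}) = 6
G(23) = mex({0, 1, 2, 3, 4, 5, 6}) = 7
G(24) = mex({0, 1, 2, 3, 5, 6, 7}) = 4
G(25) = mex({0, 2, 3, 4, 6, 7}) = 1
G(26) = mex({0, 1, 3, 4, 5, 6, 7}) = 2
G(27) = mex({0, 1, 2, 3, 4, 5, 6, 7}) = 8
G(28) = mex({0, 1, 2, 3, 4, 6, 7, 8}) = 5
G(29) = mex({0, 1, 2, 3, 5, 6, 7, 8, 9}) = 4
G(30) = mex({0, 1, 2, 3, 4, 5, 6, 9, 10}) = 7
G(31) = mex({0, 1, 3, 4, 5, 7, 10, 11}) = 2
G(32) = mex({0, 2, 3, 4, 5, 6, 7, 9, 11}) = 1
G(33) = mex({0, 1, 2, 3, 4, 5, 6, 7, 9, 12}) = 8
G(34) = mex({0, 1, 2, 3, 4, 5, 7, 8, 11, 12}) = 6
G(35) = mex({0, 1, 2, 3, 4, 5, 6, 8, 9, 10, 11}) = 7
G(36) = mex({0, 1, 2, 3, 5, 6, 7, 9, 10}) = 4
G(37) = mex({0, 2, 3, 4, 6, 7, 9, 10, 11, 12}) = 1
G(38) = mex({0, 1, 3, 4, 5, 6, 7, 9, 10, 11, 12}) = 2
G(39) = mex({0, 1, 2, 4, 5, 6, 7, 9, 10, 12, 14}) = 3
G(40) = mex({0, 2, 3, 4, 6, 7, 11, 12, 14}) = 1
G(41) = mex({0, 1, 2, 3, 5, 6, 7, 9, 10, 11, 12}) = 4
G(42) = mex({0, 1, 2, 3, 4, 5, 6, 9, 10}) = 7
G(43) = mex({0, 1, 3, 4, 5, 7, 9, 10, 12, 15}) = 2
G(44) = mex({0, 2, 3, 4, 5, 6, 7, 9, 10, 12, 15}) = 1
G(45) = mex({0, 1, 2, 3, 4, 5, 6, 7, 9, 10, 12, 14}) = 8
G(46) = mex({0, 1, 3, 4, 5, 7, 8, 11, 12, 14}) = 2
G(47) = mex({0, 1, 2, 3, 4, 5, 6, 8, 9, 10, 11, 12}) = 7
G(48) = mex({0, 1, 2, 3, 5, 6, 7, 9, 10}) = 4
G(49) = mex({0, 2, 3, 4, 6, 7, 9, 10, 11, 12, 15}) = 1
G(50) = mex({0, 1, 4, 5, 6, 7, 9, 11, 12, 14, 15}) = 2
G(51) = mex({0, 1, 2, 3, 4, 5, 6, 7, 9, 12, 14, 15}) = 8
G(52) = mex({0, 2, 3, 4, 5, 6, 7, 8, 11, 12, 15}) = 1
G(53) = mex({0, 1, 2, 3, 5, 6, 7, 8, 9, 10, 11, 12}) = 4
G(54) = mex({0, 1, 2, 3, 4, 5, 6, 9, 10}) = 7
G(55) = mex({0, 1, 3, 4, 5, 7, 9, 10, 11, 12}) = 2
G(56) = mex({0, 2, 3, 4, 5, 6, 7, 9, 10, 11, 12, 13, 14}) = 1
G(57) = mex({0, 1, 2, 3, 5, 6, 7, 9, 10, 12, 13, 14, 15}) = 4
Therefore G(57) = 4.

4
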